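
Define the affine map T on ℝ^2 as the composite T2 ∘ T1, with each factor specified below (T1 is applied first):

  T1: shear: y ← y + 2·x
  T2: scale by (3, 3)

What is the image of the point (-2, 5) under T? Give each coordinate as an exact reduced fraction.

T1 shear: y ← y + 2·x: (-2, 5) → (-2, 1)
T2 scale by (3, 3): (-2, 1) → (-6, 3)

T(p) = (-6, 3)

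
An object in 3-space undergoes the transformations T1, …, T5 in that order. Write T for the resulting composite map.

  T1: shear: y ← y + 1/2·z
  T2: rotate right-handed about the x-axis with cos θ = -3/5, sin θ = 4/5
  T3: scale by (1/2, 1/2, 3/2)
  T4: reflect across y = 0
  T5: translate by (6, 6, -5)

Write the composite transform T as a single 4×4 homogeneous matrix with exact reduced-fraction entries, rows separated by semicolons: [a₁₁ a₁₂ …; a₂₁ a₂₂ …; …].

T1 = [1 0 0 0; 0 1 1/2 0; 0 0 1 0; 0 0 0 1]
T2·T1 = [1 0 0 0; 0 -3/5 -11/10 0; 0 4/5 -1/5 0; 0 0 0 1]
T3·…·T1 = [1/2 0 0 0; 0 -3/10 -11/20 0; 0 6/5 -3/10 0; 0 0 0 1]
T4·…·T1 = [1/2 0 0 0; 0 3/10 11/20 0; 0 6/5 -3/10 0; 0 0 0 1]
T5·…·T1 = [1/2 0 0 6; 0 3/10 11/20 6; 0 6/5 -3/10 -5; 0 0 0 1]

T = [1/2 0 0 6; 0 3/10 11/20 6; 0 6/5 -3/10 -5; 0 0 0 1]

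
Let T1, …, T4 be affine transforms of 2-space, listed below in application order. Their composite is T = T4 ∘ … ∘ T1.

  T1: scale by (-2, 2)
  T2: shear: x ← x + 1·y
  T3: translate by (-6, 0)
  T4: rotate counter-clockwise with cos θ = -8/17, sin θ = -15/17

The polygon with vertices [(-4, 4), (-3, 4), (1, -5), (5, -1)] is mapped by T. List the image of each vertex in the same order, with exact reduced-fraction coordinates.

image vertices: (40/17, -214/17), (56/17, -184/17), (-6/17, 350/17), (114/17, 286/17)

T1 scale by (-2, 2): (-4, 4) → (8, 8); (-3, 4) → (6, 8); (1, -5) → (-2, -10); (5, -1) → (-10, -2)
T2 shear: x ← x + 1·y: (8, 8) → (16, 8); (6, 8) → (14, 8); (-2, -10) → (-12, -10); (-10, -2) → (-12, -2)
T3 translate by (-6, 0): (16, 8) → (10, 8); (14, 8) → (8, 8); (-12, -10) → (-18, -10); (-12, -2) → (-18, -2)
T4 rotate counter-clockwise with cos θ = -8/17, sin θ = -15/17: (10, 8) → (40/17, -214/17); (8, 8) → (56/17, -184/17); (-18, -10) → (-6/17, 350/17); (-18, -2) → (114/17, 286/17)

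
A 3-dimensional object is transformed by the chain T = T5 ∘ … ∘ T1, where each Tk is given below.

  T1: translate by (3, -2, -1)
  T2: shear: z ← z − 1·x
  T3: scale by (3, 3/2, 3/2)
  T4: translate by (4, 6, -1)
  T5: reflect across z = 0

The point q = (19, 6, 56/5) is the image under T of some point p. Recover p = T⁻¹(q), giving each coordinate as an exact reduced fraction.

p = (2, 2, -4/5)

T1 = [1 0 0 3; 0 1 0 -2; 0 0 1 -1; 0 0 0 1]
T2·T1 = [1 0 0 3; 0 1 0 -2; -1 0 1 -4; 0 0 0 1]
T3·…·T1 = [3 0 0 9; 0 3/2 0 -3; -3/2 0 3/2 -6; 0 0 0 1]
T4·…·T1 = [3 0 0 13; 0 3/2 0 3; -3/2 0 3/2 -7; 0 0 0 1]
T5·…·T1 = [3 0 0 13; 0 3/2 0 3; 3/2 0 -3/2 7; 0 0 0 1]
det M = -27/4; M⁻¹ = [1/3 0 0 -13/3; 0 2/3 0 -2; 1/3 0 -2/3 1/3; 0 0 0 1]
M⁻¹ · (19, 6, 56/5)ᵀ = (2, 2, -4/5)ᵀ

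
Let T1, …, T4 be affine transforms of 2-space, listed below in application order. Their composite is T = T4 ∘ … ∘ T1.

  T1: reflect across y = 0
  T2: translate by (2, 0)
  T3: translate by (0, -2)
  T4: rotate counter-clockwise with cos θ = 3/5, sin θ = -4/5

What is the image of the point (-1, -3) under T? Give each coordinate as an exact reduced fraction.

T(p) = (7/5, -1/5)

T1 reflect across y = 0: (-1, -3) → (-1, 3)
T2 translate by (2, 0): (-1, 3) → (1, 3)
T3 translate by (0, -2): (1, 3) → (1, 1)
T4 rotate counter-clockwise with cos θ = 3/5, sin θ = -4/5: (1, 1) → (7/5, -1/5)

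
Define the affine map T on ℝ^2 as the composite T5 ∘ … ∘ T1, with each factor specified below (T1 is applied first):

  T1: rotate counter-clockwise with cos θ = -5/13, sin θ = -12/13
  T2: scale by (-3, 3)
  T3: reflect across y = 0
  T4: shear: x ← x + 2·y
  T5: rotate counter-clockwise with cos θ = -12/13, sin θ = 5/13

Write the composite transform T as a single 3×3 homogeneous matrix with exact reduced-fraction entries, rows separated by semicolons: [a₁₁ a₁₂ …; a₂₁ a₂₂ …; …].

T1 = [-5/13 12/13 0; -12/13 -5/13 0; 0 0 1]
T2·T1 = [15/13 -36/13 0; -36/13 -15/13 0; 0 0 1]
T3·…·T1 = [15/13 -36/13 0; 36/13 15/13 0; 0 0 1]
T4·…·T1 = [87/13 -6/13 0; 36/13 15/13 0; 0 0 1]
T5·…·T1 = [-1224/169 -3/169 0; 3/169 -210/169 0; 0 0 1]

T = [-1224/169 -3/169 0; 3/169 -210/169 0; 0 0 1]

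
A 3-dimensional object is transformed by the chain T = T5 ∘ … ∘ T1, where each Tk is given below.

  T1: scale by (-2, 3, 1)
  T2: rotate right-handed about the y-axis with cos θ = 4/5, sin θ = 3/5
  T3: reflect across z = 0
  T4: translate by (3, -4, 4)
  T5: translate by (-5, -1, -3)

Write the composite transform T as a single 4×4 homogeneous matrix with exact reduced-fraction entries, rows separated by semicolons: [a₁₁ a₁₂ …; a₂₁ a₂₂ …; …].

T1 = [-2 0 0 0; 0 3 0 0; 0 0 1 0; 0 0 0 1]
T2·T1 = [-8/5 0 3/5 0; 0 3 0 0; 6/5 0 4/5 0; 0 0 0 1]
T3·…·T1 = [-8/5 0 3/5 0; 0 3 0 0; -6/5 0 -4/5 0; 0 0 0 1]
T4·…·T1 = [-8/5 0 3/5 3; 0 3 0 -4; -6/5 0 -4/5 4; 0 0 0 1]
T5·…·T1 = [-8/5 0 3/5 -2; 0 3 0 -5; -6/5 0 -4/5 1; 0 0 0 1]

T = [-8/5 0 3/5 -2; 0 3 0 -5; -6/5 0 -4/5 1; 0 0 0 1]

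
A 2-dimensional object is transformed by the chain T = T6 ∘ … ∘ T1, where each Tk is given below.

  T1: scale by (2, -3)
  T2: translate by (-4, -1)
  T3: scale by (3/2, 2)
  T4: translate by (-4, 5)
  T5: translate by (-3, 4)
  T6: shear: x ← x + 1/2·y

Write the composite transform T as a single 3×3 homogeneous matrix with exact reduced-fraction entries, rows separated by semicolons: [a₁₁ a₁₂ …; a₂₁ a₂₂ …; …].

T1 = [2 0 0; 0 -3 0; 0 0 1]
T2·T1 = [2 0 -4; 0 -3 -1; 0 0 1]
T3·…·T1 = [3 0 -6; 0 -6 -2; 0 0 1]
T4·…·T1 = [3 0 -10; 0 -6 3; 0 0 1]
T5·…·T1 = [3 0 -13; 0 -6 7; 0 0 1]
T6·…·T1 = [3 -3 -19/2; 0 -6 7; 0 0 1]

T = [3 -3 -19/2; 0 -6 7; 0 0 1]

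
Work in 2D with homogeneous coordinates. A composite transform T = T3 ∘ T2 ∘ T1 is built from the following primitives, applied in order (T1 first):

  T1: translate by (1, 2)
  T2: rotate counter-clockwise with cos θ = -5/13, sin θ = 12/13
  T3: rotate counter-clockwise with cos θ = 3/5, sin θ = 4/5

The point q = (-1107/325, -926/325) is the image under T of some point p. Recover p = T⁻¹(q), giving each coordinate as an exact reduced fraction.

p = (8/5, 8/5)

T1 = [1 0 1; 0 1 2; 0 0 1]
T2·T1 = [-5/13 -12/13 -29/13; 12/13 -5/13 2/13; 0 0 1]
T3·…·T1 = [-63/65 -16/65 -19/13; 16/65 -63/65 -22/13; 0 0 1]
det M = 1; M⁻¹ = [-63/65 16/65 -1; -16/65 -63/65 -2; 0 0 1]
M⁻¹ · (-1107/325, -926/325)ᵀ = (8/5, 8/5)ᵀ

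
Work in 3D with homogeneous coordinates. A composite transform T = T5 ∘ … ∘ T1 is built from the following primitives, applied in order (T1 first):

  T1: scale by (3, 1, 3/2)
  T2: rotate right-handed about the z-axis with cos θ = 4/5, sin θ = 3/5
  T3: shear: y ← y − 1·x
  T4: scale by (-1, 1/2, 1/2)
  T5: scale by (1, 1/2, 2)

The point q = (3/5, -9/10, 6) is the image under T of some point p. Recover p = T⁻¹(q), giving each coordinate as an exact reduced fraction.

T1 = [3 0 0 0; 0 1 0 0; 0 0 3/2 0; 0 0 0 1]
T2·T1 = [12/5 -3/5 0 0; 9/5 4/5 0 0; 0 0 3/2 0; 0 0 0 1]
T3·…·T1 = [12/5 -3/5 0 0; -3/5 7/5 0 0; 0 0 3/2 0; 0 0 0 1]
T4·…·T1 = [-12/5 3/5 0 0; -3/10 7/10 0 0; 0 0 3/4 0; 0 0 0 1]
T5·…·T1 = [-12/5 3/5 0 0; -3/20 7/20 0 0; 0 0 3/2 0; 0 0 0 1]
det M = -9/8; M⁻¹ = [-7/15 4/5 0 0; -1/5 16/5 0 0; 0 0 2/3 0; 0 0 0 1]
M⁻¹ · (3/5, -9/10, 6)ᵀ = (-1, -3, 4)ᵀ

p = (-1, -3, 4)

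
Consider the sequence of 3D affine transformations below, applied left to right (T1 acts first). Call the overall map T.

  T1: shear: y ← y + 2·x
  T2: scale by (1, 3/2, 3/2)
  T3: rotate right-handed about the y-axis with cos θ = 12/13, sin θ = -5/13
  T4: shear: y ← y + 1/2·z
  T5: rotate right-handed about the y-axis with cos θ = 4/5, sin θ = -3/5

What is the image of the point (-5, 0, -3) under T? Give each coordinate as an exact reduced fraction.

T1 shear: y ← y + 2·x: (-5, 0, -3) → (-5, -10, -3)
T2 scale by (1, 3/2, 3/2): (-5, -10, -3) → (-5, -15, -9/2)
T3 rotate right-handed about the y-axis with cos θ = 12/13, sin θ = -5/13: (-5, -15, -9/2) → (-75/26, -15, -79/13)
T4 shear: y ← y + 1/2·z: (-75/26, -15, -79/13) → (-75/26, -469/26, -79/13)
T5 rotate right-handed about the y-axis with cos θ = 4/5, sin θ = -3/5: (-75/26, -469/26, -79/13) → (87/65, -469/26, -857/130)

T(p) = (87/65, -469/26, -857/130)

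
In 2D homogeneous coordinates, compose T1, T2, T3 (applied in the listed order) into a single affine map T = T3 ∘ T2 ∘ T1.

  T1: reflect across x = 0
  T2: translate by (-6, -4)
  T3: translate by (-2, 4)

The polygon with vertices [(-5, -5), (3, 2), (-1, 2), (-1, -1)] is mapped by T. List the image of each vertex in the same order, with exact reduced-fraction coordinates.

image vertices: (-3, -5), (-11, 2), (-7, 2), (-7, -1)

T1 reflect across x = 0: (-5, -5) → (5, -5); (3, 2) → (-3, 2); (-1, 2) → (1, 2); (-1, -1) → (1, -1)
T2 translate by (-6, -4): (5, -5) → (-1, -9); (-3, 2) → (-9, -2); (1, 2) → (-5, -2); (1, -1) → (-5, -5)
T3 translate by (-2, 4): (-1, -9) → (-3, -5); (-9, -2) → (-11, 2); (-5, -2) → (-7, 2); (-5, -5) → (-7, -1)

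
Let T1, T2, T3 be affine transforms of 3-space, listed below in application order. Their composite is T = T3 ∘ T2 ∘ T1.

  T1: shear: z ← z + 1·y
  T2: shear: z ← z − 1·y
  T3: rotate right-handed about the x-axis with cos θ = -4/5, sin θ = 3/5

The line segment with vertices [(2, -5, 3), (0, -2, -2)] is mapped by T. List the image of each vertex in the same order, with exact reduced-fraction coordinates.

image vertices: (2, 11/5, -27/5), (0, 14/5, 2/5)

T1 shear: z ← z + 1·y: (2, -5, 3) → (2, -5, -2); (0, -2, -2) → (0, -2, -4)
T2 shear: z ← z − 1·y: (2, -5, -2) → (2, -5, 3); (0, -2, -4) → (0, -2, -2)
T3 rotate right-handed about the x-axis with cos θ = -4/5, sin θ = 3/5: (2, -5, 3) → (2, 11/5, -27/5); (0, -2, -2) → (0, 14/5, 2/5)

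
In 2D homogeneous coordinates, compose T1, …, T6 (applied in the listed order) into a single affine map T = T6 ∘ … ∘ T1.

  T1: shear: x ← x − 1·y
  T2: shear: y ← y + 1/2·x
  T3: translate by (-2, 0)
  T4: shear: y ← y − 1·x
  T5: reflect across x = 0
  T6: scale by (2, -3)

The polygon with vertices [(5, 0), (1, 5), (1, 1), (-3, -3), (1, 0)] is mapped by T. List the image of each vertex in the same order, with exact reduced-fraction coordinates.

image vertices: (-6, 3/2), (12, -27), (4, -9), (4, 3), (2, -9/2)

T1 shear: x ← x − 1·y: (5, 0) → (5, 0); (1, 5) → (-4, 5); (1, 1) → (0, 1); (-3, -3) → (0, -3); (1, 0) → (1, 0)
T2 shear: y ← y + 1/2·x: (5, 0) → (5, 5/2); (-4, 5) → (-4, 3); (0, 1) → (0, 1); (0, -3) → (0, -3); (1, 0) → (1, 1/2)
T3 translate by (-2, 0): (5, 5/2) → (3, 5/2); (-4, 3) → (-6, 3); (0, 1) → (-2, 1); (0, -3) → (-2, -3); (1, 1/2) → (-1, 1/2)
T4 shear: y ← y − 1·x: (3, 5/2) → (3, -1/2); (-6, 3) → (-6, 9); (-2, 1) → (-2, 3); (-2, -3) → (-2, -1); (-1, 1/2) → (-1, 3/2)
T5 reflect across x = 0: (3, -1/2) → (-3, -1/2); (-6, 9) → (6, 9); (-2, 3) → (2, 3); (-2, -1) → (2, -1); (-1, 3/2) → (1, 3/2)
T6 scale by (2, -3): (-3, -1/2) → (-6, 3/2); (6, 9) → (12, -27); (2, 3) → (4, -9); (2, -1) → (4, 3); (1, 3/2) → (2, -9/2)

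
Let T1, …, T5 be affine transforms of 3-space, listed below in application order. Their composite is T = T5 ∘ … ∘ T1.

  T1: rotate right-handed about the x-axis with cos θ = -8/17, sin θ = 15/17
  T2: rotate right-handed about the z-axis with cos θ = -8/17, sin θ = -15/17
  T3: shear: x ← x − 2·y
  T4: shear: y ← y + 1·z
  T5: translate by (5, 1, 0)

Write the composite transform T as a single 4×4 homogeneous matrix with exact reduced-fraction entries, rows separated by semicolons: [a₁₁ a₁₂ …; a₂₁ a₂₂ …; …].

T1 = [1 0 0 0; 0 -8/17 -15/17 0; 0 15/17 -8/17 0; 0 0 0 1]
T2·T1 = [-8/17 -120/289 -225/289 0; -15/17 64/289 120/289 0; 0 15/17 -8/17 0; 0 0 0 1]
T3·…·T1 = [22/17 -248/289 -465/289 0; -15/17 64/289 120/289 0; 0 15/17 -8/17 0; 0 0 0 1]
T4·…·T1 = [22/17 -248/289 -465/289 0; -15/17 319/289 -16/289 0; 0 15/17 -8/17 0; 0 0 0 1]
T5·…·T1 = [22/17 -248/289 -465/289 5; -15/17 319/289 -16/289 1; 0 15/17 -8/17 0; 0 0 0 1]

T = [22/17 -248/289 -465/289 5; -15/17 319/289 -16/289 1; 0 15/17 -8/17 0; 0 0 0 1]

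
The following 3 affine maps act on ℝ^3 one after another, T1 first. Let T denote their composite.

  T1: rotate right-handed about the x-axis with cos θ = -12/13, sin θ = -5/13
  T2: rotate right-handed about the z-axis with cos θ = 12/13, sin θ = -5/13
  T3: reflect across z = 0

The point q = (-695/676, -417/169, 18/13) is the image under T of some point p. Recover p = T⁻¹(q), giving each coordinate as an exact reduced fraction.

T1 = [1 0 0 0; 0 -12/13 5/13 0; 0 -5/13 -12/13 0; 0 0 0 1]
T2·T1 = [12/13 -60/169 25/169 0; -5/13 -144/169 60/169 0; 0 -5/13 -12/13 0; 0 0 0 1]
T3·…·T1 = [12/13 -60/169 25/169 0; -5/13 -144/169 60/169 0; 0 5/13 12/13 0; 0 0 0 1]
det M = -1; M⁻¹ = [12/13 -5/13 0 0; -60/169 -144/169 5/13 0; 25/169 60/169 12/13 0; 0 0 0 1]
M⁻¹ · (-695/676, -417/169, 18/13)ᵀ = (0, 3, 1/4)ᵀ

p = (0, 3, 1/4)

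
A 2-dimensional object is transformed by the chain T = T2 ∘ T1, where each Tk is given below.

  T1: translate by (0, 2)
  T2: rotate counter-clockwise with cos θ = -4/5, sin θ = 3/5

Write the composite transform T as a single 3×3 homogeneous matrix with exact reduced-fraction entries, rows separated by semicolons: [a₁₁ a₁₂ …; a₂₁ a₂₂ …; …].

T1 = [1 0 0; 0 1 2; 0 0 1]
T2·T1 = [-4/5 -3/5 -6/5; 3/5 -4/5 -8/5; 0 0 1]

T = [-4/5 -3/5 -6/5; 3/5 -4/5 -8/5; 0 0 1]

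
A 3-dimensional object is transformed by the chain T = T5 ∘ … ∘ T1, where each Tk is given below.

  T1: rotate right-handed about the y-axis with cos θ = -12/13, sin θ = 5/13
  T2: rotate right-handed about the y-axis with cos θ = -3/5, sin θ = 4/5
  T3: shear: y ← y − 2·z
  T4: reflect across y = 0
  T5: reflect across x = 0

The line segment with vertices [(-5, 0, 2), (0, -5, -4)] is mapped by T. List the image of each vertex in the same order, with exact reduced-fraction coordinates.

image vertices: (206/65, -566/65, -283/65), (-252/65, 197/65, -64/65)

T1 rotate right-handed about the y-axis with cos θ = -12/13, sin θ = 5/13: (-5, 0, 2) → (70/13, 0, 1/13); (0, -5, -4) → (-20/13, -5, 48/13)
T2 rotate right-handed about the y-axis with cos θ = -3/5, sin θ = 4/5: (70/13, 0, 1/13) → (-206/65, 0, -283/65); (-20/13, -5, 48/13) → (252/65, -5, -64/65)
T3 shear: y ← y − 2·z: (-206/65, 0, -283/65) → (-206/65, 566/65, -283/65); (252/65, -5, -64/65) → (252/65, -197/65, -64/65)
T4 reflect across y = 0: (-206/65, 566/65, -283/65) → (-206/65, -566/65, -283/65); (252/65, -197/65, -64/65) → (252/65, 197/65, -64/65)
T5 reflect across x = 0: (-206/65, -566/65, -283/65) → (206/65, -566/65, -283/65); (252/65, 197/65, -64/65) → (-252/65, 197/65, -64/65)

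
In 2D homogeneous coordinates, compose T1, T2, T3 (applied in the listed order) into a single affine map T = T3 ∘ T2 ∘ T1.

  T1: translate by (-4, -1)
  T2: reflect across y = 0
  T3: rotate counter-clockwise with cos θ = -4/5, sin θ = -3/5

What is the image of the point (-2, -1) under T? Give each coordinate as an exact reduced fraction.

T1 translate by (-4, -1): (-2, -1) → (-6, -2)
T2 reflect across y = 0: (-6, -2) → (-6, 2)
T3 rotate counter-clockwise with cos θ = -4/5, sin θ = -3/5: (-6, 2) → (6, 2)

T(p) = (6, 2)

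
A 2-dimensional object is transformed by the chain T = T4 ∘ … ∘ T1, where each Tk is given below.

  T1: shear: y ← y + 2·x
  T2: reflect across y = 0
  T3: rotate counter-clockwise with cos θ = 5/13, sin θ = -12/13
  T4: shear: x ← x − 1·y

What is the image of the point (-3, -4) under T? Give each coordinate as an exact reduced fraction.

T1 shear: y ← y + 2·x: (-3, -4) → (-3, -10)
T2 reflect across y = 0: (-3, -10) → (-3, 10)
T3 rotate counter-clockwise with cos θ = 5/13, sin θ = -12/13: (-3, 10) → (105/13, 86/13)
T4 shear: x ← x − 1·y: (105/13, 86/13) → (19/13, 86/13)

T(p) = (19/13, 86/13)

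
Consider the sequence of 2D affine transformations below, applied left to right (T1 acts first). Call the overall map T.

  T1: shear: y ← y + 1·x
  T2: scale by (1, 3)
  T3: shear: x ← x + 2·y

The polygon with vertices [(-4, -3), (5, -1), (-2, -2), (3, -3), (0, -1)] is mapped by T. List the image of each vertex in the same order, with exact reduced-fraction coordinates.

image vertices: (-46, -21), (29, 12), (-26, -12), (3, 0), (-6, -3)

T1 shear: y ← y + 1·x: (-4, -3) → (-4, -7); (5, -1) → (5, 4); (-2, -2) → (-2, -4); (3, -3) → (3, 0); (0, -1) → (0, -1)
T2 scale by (1, 3): (-4, -7) → (-4, -21); (5, 4) → (5, 12); (-2, -4) → (-2, -12); (3, 0) → (3, 0); (0, -1) → (0, -3)
T3 shear: x ← x + 2·y: (-4, -21) → (-46, -21); (5, 12) → (29, 12); (-2, -12) → (-26, -12); (3, 0) → (3, 0); (0, -3) → (-6, -3)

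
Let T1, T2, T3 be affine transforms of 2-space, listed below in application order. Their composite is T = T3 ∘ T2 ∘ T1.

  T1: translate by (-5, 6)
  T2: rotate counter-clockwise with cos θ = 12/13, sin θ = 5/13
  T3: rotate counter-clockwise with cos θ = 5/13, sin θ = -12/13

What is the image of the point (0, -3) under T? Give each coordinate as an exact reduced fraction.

T(p) = (-243/169, 955/169)

T1 translate by (-5, 6): (0, -3) → (-5, 3)
T2 rotate counter-clockwise with cos θ = 12/13, sin θ = 5/13: (-5, 3) → (-75/13, 11/13)
T3 rotate counter-clockwise with cos θ = 5/13, sin θ = -12/13: (-75/13, 11/13) → (-243/169, 955/169)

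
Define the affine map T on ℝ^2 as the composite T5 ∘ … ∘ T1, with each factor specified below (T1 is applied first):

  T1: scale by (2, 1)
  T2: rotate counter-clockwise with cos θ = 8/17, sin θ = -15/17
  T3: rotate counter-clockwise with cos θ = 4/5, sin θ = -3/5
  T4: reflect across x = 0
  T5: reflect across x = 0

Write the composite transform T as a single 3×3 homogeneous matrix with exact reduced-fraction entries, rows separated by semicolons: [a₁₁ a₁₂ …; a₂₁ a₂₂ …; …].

T1 = [2 0 0; 0 1 0; 0 0 1]
T2·T1 = [16/17 15/17 0; -30/17 8/17 0; 0 0 1]
T3·…·T1 = [-26/85 84/85 0; -168/85 -13/85 0; 0 0 1]
T4·…·T1 = [26/85 -84/85 0; -168/85 -13/85 0; 0 0 1]
T5·…·T1 = [-26/85 84/85 0; -168/85 -13/85 0; 0 0 1]

T = [-26/85 84/85 0; -168/85 -13/85 0; 0 0 1]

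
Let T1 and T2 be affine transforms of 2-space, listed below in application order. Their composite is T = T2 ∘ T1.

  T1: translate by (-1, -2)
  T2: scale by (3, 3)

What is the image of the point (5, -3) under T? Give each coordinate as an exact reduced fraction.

T1 translate by (-1, -2): (5, -3) → (4, -5)
T2 scale by (3, 3): (4, -5) → (12, -15)

T(p) = (12, -15)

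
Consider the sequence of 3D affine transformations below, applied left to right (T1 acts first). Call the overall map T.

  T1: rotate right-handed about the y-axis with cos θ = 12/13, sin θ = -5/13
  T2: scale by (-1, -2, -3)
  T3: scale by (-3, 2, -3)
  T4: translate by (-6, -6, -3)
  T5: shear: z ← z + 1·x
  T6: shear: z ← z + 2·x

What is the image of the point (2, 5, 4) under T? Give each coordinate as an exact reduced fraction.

T(p) = (-66/13, -26, 285/13)

T1 rotate right-handed about the y-axis with cos θ = 12/13, sin θ = -5/13: (2, 5, 4) → (4/13, 5, 58/13)
T2 scale by (-1, -2, -3): (4/13, 5, 58/13) → (-4/13, -10, -174/13)
T3 scale by (-3, 2, -3): (-4/13, -10, -174/13) → (12/13, -20, 522/13)
T4 translate by (-6, -6, -3): (12/13, -20, 522/13) → (-66/13, -26, 483/13)
T5 shear: z ← z + 1·x: (-66/13, -26, 483/13) → (-66/13, -26, 417/13)
T6 shear: z ← z + 2·x: (-66/13, -26, 417/13) → (-66/13, -26, 285/13)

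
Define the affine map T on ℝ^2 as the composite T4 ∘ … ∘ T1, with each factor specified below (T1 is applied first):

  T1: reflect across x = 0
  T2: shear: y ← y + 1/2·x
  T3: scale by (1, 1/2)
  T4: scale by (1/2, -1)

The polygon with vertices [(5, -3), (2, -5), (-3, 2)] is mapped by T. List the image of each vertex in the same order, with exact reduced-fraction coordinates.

T1 reflect across x = 0: (5, -3) → (-5, -3); (2, -5) → (-2, -5); (-3, 2) → (3, 2)
T2 shear: y ← y + 1/2·x: (-5, -3) → (-5, -11/2); (-2, -5) → (-2, -6); (3, 2) → (3, 7/2)
T3 scale by (1, 1/2): (-5, -11/2) → (-5, -11/4); (-2, -6) → (-2, -3); (3, 7/2) → (3, 7/4)
T4 scale by (1/2, -1): (-5, -11/4) → (-5/2, 11/4); (-2, -3) → (-1, 3); (3, 7/4) → (3/2, -7/4)

image vertices: (-5/2, 11/4), (-1, 3), (3/2, -7/4)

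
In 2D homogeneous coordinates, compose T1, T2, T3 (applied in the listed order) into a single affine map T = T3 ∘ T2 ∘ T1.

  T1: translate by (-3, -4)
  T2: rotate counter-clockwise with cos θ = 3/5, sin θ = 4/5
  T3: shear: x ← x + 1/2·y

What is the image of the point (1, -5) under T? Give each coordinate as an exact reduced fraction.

T1 translate by (-3, -4): (1, -5) → (-2, -9)
T2 rotate counter-clockwise with cos θ = 3/5, sin θ = 4/5: (-2, -9) → (6, -7)
T3 shear: x ← x + 1/2·y: (6, -7) → (5/2, -7)

T(p) = (5/2, -7)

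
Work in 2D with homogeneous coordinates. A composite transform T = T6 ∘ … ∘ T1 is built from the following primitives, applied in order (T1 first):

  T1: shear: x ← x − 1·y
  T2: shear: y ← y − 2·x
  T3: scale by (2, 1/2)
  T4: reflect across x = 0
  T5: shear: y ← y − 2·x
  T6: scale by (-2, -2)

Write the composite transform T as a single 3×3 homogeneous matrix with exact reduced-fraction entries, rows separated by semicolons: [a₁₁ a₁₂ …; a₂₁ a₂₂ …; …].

T = [4 -4 0; -6 5 0; 0 0 1]

T1 = [1 -1 0; 0 1 0; 0 0 1]
T2·T1 = [1 -1 0; -2 3 0; 0 0 1]
T3·…·T1 = [2 -2 0; -1 3/2 0; 0 0 1]
T4·…·T1 = [-2 2 0; -1 3/2 0; 0 0 1]
T5·…·T1 = [-2 2 0; 3 -5/2 0; 0 0 1]
T6·…·T1 = [4 -4 0; -6 5 0; 0 0 1]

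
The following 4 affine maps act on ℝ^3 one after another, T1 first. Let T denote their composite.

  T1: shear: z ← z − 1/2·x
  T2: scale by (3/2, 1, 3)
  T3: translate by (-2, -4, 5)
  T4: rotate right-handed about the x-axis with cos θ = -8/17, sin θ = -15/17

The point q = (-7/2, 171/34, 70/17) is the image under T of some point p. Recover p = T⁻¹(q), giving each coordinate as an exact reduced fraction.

p = (-1, -2, -4/3)

T1 = [1 0 0 0; 0 1 0 0; -1/2 0 1 0; 0 0 0 1]
T2·T1 = [3/2 0 0 0; 0 1 0 0; -3/2 0 3 0; 0 0 0 1]
T3·…·T1 = [3/2 0 0 -2; 0 1 0 -4; -3/2 0 3 5; 0 0 0 1]
T4·…·T1 = [3/2 0 0 -2; -45/34 -8/17 45/17 107/17; 12/17 -15/17 -24/17 20/17; 0 0 0 1]
det M = 9/2; M⁻¹ = [2/3 0 0 4/3; 0 -8/17 -15/17 4; 1/3 5/17 -8/51 -1; 0 0 0 1]
M⁻¹ · (-7/2, 171/34, 70/17)ᵀ = (-1, -2, -4/3)ᵀ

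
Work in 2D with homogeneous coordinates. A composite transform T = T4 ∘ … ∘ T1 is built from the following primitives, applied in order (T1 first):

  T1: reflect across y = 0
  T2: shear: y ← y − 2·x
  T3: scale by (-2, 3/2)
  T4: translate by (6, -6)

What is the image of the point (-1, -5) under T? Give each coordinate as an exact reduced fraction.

T(p) = (8, 9/2)

T1 reflect across y = 0: (-1, -5) → (-1, 5)
T2 shear: y ← y − 2·x: (-1, 5) → (-1, 7)
T3 scale by (-2, 3/2): (-1, 7) → (2, 21/2)
T4 translate by (6, -6): (2, 21/2) → (8, 9/2)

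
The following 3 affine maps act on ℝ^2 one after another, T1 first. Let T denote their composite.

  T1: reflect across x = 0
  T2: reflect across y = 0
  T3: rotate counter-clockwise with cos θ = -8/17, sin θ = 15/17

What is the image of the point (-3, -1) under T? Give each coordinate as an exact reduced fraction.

T1 reflect across x = 0: (-3, -1) → (3, -1)
T2 reflect across y = 0: (3, -1) → (3, 1)
T3 rotate counter-clockwise with cos θ = -8/17, sin θ = 15/17: (3, 1) → (-39/17, 37/17)

T(p) = (-39/17, 37/17)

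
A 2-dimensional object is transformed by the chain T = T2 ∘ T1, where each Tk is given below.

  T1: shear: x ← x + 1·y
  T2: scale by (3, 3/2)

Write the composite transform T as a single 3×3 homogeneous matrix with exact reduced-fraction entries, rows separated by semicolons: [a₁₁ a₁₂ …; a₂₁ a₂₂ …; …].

T1 = [1 1 0; 0 1 0; 0 0 1]
T2·T1 = [3 3 0; 0 3/2 0; 0 0 1]

T = [3 3 0; 0 3/2 0; 0 0 1]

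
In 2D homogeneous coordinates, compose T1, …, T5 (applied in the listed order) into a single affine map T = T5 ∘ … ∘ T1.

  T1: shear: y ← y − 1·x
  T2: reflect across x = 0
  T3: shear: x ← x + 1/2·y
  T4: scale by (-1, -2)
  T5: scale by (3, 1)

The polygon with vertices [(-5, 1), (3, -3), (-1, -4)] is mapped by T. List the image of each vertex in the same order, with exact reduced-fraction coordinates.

T1 shear: y ← y − 1·x: (-5, 1) → (-5, 6); (3, -3) → (3, -6); (-1, -4) → (-1, -3)
T2 reflect across x = 0: (-5, 6) → (5, 6); (3, -6) → (-3, -6); (-1, -3) → (1, -3)
T3 shear: x ← x + 1/2·y: (5, 6) → (8, 6); (-3, -6) → (-6, -6); (1, -3) → (-1/2, -3)
T4 scale by (-1, -2): (8, 6) → (-8, -12); (-6, -6) → (6, 12); (-1/2, -3) → (1/2, 6)
T5 scale by (3, 1): (-8, -12) → (-24, -12); (6, 12) → (18, 12); (1/2, 6) → (3/2, 6)

image vertices: (-24, -12), (18, 12), (3/2, 6)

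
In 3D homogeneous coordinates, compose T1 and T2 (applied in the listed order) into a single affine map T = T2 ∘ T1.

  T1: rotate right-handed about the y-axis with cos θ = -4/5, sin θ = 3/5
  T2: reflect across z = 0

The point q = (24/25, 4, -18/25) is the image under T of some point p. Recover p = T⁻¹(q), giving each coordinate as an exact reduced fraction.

T1 = [-4/5 0 3/5 0; 0 1 0 0; -3/5 0 -4/5 0; 0 0 0 1]
T2·T1 = [-4/5 0 3/5 0; 0 1 0 0; 3/5 0 4/5 0; 0 0 0 1]
det M = -1; M⁻¹ = [-4/5 0 3/5 0; 0 1 0 0; 3/5 0 4/5 0; 0 0 0 1]
M⁻¹ · (24/25, 4, -18/25)ᵀ = (-6/5, 4, 0)ᵀ

p = (-6/5, 4, 0)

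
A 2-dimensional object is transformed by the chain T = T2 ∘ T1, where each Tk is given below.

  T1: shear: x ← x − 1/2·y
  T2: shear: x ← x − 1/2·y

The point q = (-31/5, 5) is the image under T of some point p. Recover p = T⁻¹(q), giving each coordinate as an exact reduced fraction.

T1 = [1 -1/2 0; 0 1 0; 0 0 1]
T2·T1 = [1 -1 0; 0 1 0; 0 0 1]
det M = 1; M⁻¹ = [1 1 0; 0 1 0; 0 0 1]
M⁻¹ · (-31/5, 5)ᵀ = (-6/5, 5)ᵀ

p = (-6/5, 5)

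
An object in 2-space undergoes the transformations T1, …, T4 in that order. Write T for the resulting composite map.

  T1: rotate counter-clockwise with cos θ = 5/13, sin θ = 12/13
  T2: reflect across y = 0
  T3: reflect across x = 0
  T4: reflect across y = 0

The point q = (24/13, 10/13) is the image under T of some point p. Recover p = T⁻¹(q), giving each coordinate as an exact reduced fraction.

T1 = [5/13 -12/13 0; 12/13 5/13 0; 0 0 1]
T2·T1 = [5/13 -12/13 0; -12/13 -5/13 0; 0 0 1]
T3·…·T1 = [-5/13 12/13 0; -12/13 -5/13 0; 0 0 1]
T4·…·T1 = [-5/13 12/13 0; 12/13 5/13 0; 0 0 1]
det M = -1; M⁻¹ = [-5/13 12/13 0; 12/13 5/13 0; 0 0 1]
M⁻¹ · (24/13, 10/13)ᵀ = (0, 2)ᵀ

p = (0, 2)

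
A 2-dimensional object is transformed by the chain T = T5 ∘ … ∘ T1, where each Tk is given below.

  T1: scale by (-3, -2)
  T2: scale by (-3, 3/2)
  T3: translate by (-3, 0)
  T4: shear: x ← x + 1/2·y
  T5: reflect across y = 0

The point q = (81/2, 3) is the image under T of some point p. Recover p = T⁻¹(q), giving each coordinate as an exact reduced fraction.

p = (5, 1)

T1 = [-3 0 0; 0 -2 0; 0 0 1]
T2·T1 = [9 0 0; 0 -3 0; 0 0 1]
T3·…·T1 = [9 0 -3; 0 -3 0; 0 0 1]
T4·…·T1 = [9 -3/2 -3; 0 -3 0; 0 0 1]
T5·…·T1 = [9 -3/2 -3; 0 3 0; 0 0 1]
det M = 27; M⁻¹ = [1/9 1/18 1/3; 0 1/3 0; 0 0 1]
M⁻¹ · (81/2, 3)ᵀ = (5, 1)ᵀ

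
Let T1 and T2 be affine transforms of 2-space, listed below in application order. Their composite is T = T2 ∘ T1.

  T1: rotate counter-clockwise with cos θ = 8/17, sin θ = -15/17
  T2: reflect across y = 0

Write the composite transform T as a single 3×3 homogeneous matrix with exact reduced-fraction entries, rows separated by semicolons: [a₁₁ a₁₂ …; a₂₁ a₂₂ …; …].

T = [8/17 15/17 0; 15/17 -8/17 0; 0 0 1]

T1 = [8/17 15/17 0; -15/17 8/17 0; 0 0 1]
T2·T1 = [8/17 15/17 0; 15/17 -8/17 0; 0 0 1]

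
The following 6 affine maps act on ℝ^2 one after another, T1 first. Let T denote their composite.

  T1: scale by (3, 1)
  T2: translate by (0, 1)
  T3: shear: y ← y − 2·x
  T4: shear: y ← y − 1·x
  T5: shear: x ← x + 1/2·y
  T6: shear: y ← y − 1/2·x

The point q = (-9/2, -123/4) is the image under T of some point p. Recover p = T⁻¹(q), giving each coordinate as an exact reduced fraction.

T1 = [3 0 0; 0 1 0; 0 0 1]
T2·T1 = [3 0 0; 0 1 1; 0 0 1]
T3·…·T1 = [3 0 0; -6 1 1; 0 0 1]
T4·…·T1 = [3 0 0; -9 1 1; 0 0 1]
T5·…·T1 = [-3/2 1/2 1/2; -9 1 1; 0 0 1]
T6·…·T1 = [-3/2 1/2 1/2; -33/4 3/4 3/4; 0 0 1]
det M = 3; M⁻¹ = [1/4 -1/6 0; 11/4 -1/2 -1; 0 0 1]
M⁻¹ · (-9/2, -123/4)ᵀ = (4, 2)ᵀ

p = (4, 2)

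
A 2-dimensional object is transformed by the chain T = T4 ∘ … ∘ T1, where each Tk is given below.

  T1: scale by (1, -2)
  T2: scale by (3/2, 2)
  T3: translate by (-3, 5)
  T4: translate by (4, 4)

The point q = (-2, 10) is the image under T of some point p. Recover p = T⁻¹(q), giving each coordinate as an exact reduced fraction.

T1 = [1 0 0; 0 -2 0; 0 0 1]
T2·T1 = [3/2 0 0; 0 -4 0; 0 0 1]
T3·…·T1 = [3/2 0 -3; 0 -4 5; 0 0 1]
T4·…·T1 = [3/2 0 1; 0 -4 9; 0 0 1]
det M = -6; M⁻¹ = [2/3 0 -2/3; 0 -1/4 9/4; 0 0 1]
M⁻¹ · (-2, 10)ᵀ = (-2, -1/4)ᵀ

p = (-2, -1/4)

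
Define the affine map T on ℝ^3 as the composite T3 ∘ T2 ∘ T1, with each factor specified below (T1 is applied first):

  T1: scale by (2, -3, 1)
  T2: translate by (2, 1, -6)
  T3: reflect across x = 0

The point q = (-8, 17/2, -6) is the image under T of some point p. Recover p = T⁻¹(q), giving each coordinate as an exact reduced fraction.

T1 = [2 0 0 0; 0 -3 0 0; 0 0 1 0; 0 0 0 1]
T2·T1 = [2 0 0 2; 0 -3 0 1; 0 0 1 -6; 0 0 0 1]
T3·…·T1 = [-2 0 0 -2; 0 -3 0 1; 0 0 1 -6; 0 0 0 1]
det M = 6; M⁻¹ = [-1/2 0 0 -1; 0 -1/3 0 1/3; 0 0 1 6; 0 0 0 1]
M⁻¹ · (-8, 17/2, -6)ᵀ = (3, -5/2, 0)ᵀ

p = (3, -5/2, 0)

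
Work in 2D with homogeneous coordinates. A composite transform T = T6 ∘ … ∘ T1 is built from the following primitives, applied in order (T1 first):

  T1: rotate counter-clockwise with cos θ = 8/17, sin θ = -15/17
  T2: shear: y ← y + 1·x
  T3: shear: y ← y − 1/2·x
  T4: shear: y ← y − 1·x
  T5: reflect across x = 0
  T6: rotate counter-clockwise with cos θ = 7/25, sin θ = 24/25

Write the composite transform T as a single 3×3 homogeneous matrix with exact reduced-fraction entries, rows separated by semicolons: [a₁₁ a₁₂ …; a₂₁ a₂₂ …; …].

T1 = [8/17 15/17 0; -15/17 8/17 0; 0 0 1]
T2·T1 = [8/17 15/17 0; -7/17 23/17 0; 0 0 1]
T3·…·T1 = [8/17 15/17 0; -11/17 31/34 0; 0 0 1]
T4·…·T1 = [8/17 15/17 0; -19/17 1/34 0; 0 0 1]
T5·…·T1 = [-8/17 -15/17 0; -19/17 1/34 0; 0 0 1]
T6·…·T1 = [16/17 -117/425 0; -13/17 -713/850 0; 0 0 1]

T = [16/17 -117/425 0; -13/17 -713/850 0; 0 0 1]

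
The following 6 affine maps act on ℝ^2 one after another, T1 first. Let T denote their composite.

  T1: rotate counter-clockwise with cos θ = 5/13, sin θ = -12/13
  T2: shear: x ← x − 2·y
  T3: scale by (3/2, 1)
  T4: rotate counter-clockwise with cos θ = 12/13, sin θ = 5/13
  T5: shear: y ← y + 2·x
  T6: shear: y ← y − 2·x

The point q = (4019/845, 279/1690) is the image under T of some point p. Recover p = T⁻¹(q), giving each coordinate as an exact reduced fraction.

T1 = [5/13 12/13 0; -12/13 5/13 0; 0 0 1]
T2·T1 = [29/13 2/13 0; -12/13 5/13 0; 0 0 1]
T3·…·T1 = [87/26 3/13 0; -12/13 5/13 0; 0 0 1]
T4·…·T1 = [582/169 11/169 0; 147/338 75/169 0; 0 0 1]
T5·…·T1 = [582/169 11/169 0; 2475/338 97/169 0; 0 0 1]
T6·…·T1 = [582/169 11/169 0; 147/338 75/169 0; 0 0 1]
det M = 3/2; M⁻¹ = [50/169 -22/507 0; -49/169 388/169 0; 0 0 1]
M⁻¹ · (4019/845, 279/1690)ᵀ = (7/5, -1)ᵀ

p = (7/5, -1)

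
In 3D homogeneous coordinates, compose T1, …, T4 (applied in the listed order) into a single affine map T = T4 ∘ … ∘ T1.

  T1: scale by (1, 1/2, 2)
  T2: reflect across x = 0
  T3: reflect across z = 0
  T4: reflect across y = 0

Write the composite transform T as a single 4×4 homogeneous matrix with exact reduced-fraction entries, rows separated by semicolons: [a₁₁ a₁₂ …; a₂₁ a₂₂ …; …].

T = [-1 0 0 0; 0 -1/2 0 0; 0 0 -2 0; 0 0 0 1]

T1 = [1 0 0 0; 0 1/2 0 0; 0 0 2 0; 0 0 0 1]
T2·T1 = [-1 0 0 0; 0 1/2 0 0; 0 0 2 0; 0 0 0 1]
T3·…·T1 = [-1 0 0 0; 0 1/2 0 0; 0 0 -2 0; 0 0 0 1]
T4·…·T1 = [-1 0 0 0; 0 -1/2 0 0; 0 0 -2 0; 0 0 0 1]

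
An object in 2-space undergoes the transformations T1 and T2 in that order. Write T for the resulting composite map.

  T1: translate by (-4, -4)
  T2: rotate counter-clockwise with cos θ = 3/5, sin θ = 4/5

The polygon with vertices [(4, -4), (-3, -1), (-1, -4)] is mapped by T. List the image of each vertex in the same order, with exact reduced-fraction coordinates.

image vertices: (32/5, -24/5), (-1/5, -43/5), (17/5, -44/5)

T1 translate by (-4, -4): (4, -4) → (0, -8); (-3, -1) → (-7, -5); (-1, -4) → (-5, -8)
T2 rotate counter-clockwise with cos θ = 3/5, sin θ = 4/5: (0, -8) → (32/5, -24/5); (-7, -5) → (-1/5, -43/5); (-5, -8) → (17/5, -44/5)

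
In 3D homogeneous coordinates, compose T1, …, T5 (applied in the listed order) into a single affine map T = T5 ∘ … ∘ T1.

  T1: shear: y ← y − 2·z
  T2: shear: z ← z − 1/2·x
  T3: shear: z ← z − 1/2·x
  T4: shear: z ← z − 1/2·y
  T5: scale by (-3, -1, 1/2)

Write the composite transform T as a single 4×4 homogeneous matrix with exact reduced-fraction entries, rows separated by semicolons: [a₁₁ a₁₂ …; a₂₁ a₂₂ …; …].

T1 = [1 0 0 0; 0 1 -2 0; 0 0 1 0; 0 0 0 1]
T2·T1 = [1 0 0 0; 0 1 -2 0; -1/2 0 1 0; 0 0 0 1]
T3·…·T1 = [1 0 0 0; 0 1 -2 0; -1 0 1 0; 0 0 0 1]
T4·…·T1 = [1 0 0 0; 0 1 -2 0; -1 -1/2 2 0; 0 0 0 1]
T5·…·T1 = [-3 0 0 0; 0 -1 2 0; -1/2 -1/4 1 0; 0 0 0 1]

T = [-3 0 0 0; 0 -1 2 0; -1/2 -1/4 1 0; 0 0 0 1]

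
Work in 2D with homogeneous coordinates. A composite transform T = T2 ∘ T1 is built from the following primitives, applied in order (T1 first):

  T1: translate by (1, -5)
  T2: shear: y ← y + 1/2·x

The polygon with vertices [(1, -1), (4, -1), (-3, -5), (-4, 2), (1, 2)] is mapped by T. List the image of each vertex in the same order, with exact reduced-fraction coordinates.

T1 translate by (1, -5): (1, -1) → (2, -6); (4, -1) → (5, -6); (-3, -5) → (-2, -10); (-4, 2) → (-3, -3); (1, 2) → (2, -3)
T2 shear: y ← y + 1/2·x: (2, -6) → (2, -5); (5, -6) → (5, -7/2); (-2, -10) → (-2, -11); (-3, -3) → (-3, -9/2); (2, -3) → (2, -2)

image vertices: (2, -5), (5, -7/2), (-2, -11), (-3, -9/2), (2, -2)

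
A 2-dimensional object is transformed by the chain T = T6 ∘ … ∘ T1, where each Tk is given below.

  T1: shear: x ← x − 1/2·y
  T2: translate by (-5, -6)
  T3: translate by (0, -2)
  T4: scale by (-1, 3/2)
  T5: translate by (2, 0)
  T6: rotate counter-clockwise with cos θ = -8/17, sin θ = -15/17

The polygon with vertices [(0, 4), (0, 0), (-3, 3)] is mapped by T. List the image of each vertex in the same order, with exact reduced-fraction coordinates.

T1 shear: x ← x − 1/2·y: (0, 4) → (-2, 4); (0, 0) → (0, 0); (-3, 3) → (-9/2, 3)
T2 translate by (-5, -6): (-2, 4) → (-7, -2); (0, 0) → (-5, -6); (-9/2, 3) → (-19/2, -3)
T3 translate by (0, -2): (-7, -2) → (-7, -4); (-5, -6) → (-5, -8); (-19/2, -3) → (-19/2, -5)
T4 scale by (-1, 3/2): (-7, -4) → (7, -6); (-5, -8) → (5, -12); (-19/2, -5) → (19/2, -15/2)
T5 translate by (2, 0): (7, -6) → (9, -6); (5, -12) → (7, -12); (19/2, -15/2) → (23/2, -15/2)
T6 rotate counter-clockwise with cos θ = -8/17, sin θ = -15/17: (9, -6) → (-162/17, -87/17); (7, -12) → (-236/17, -9/17); (23/2, -15/2) → (-409/34, -225/34)

image vertices: (-162/17, -87/17), (-236/17, -9/17), (-409/34, -225/34)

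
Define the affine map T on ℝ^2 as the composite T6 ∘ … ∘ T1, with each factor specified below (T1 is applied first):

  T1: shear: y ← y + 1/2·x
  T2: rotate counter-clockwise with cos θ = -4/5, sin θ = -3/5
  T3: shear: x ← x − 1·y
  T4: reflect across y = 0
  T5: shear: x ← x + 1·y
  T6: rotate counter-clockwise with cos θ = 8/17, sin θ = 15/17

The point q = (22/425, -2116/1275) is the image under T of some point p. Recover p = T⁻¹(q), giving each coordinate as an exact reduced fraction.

T1 = [1 0 0; 1/2 1 0; 0 0 1]
T2·T1 = [-1/2 3/5 0; -1 -4/5 0; 0 0 1]
T3·…·T1 = [1/2 7/5 0; -1 -4/5 0; 0 0 1]
T4·…·T1 = [1/2 7/5 0; 1 4/5 0; 0 0 1]
T5·…·T1 = [3/2 11/5 0; 1 4/5 0; 0 0 1]
T6·…·T1 = [-3/17 28/85 0; 61/34 197/85 0; 0 0 1]
det M = -1; M⁻¹ = [-197/85 28/85 0; 61/34 3/17 0; 0 0 1]
M⁻¹ · (22/425, -2116/1275)ᵀ = (-2/3, -1/5)ᵀ

p = (-2/3, -1/5)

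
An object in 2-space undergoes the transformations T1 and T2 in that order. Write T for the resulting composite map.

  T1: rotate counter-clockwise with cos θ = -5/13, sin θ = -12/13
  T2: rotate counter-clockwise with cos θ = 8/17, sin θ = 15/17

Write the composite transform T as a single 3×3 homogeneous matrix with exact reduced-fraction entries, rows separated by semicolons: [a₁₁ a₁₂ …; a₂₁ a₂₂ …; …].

T = [140/221 171/221 0; -171/221 140/221 0; 0 0 1]

T1 = [-5/13 12/13 0; -12/13 -5/13 0; 0 0 1]
T2·T1 = [140/221 171/221 0; -171/221 140/221 0; 0 0 1]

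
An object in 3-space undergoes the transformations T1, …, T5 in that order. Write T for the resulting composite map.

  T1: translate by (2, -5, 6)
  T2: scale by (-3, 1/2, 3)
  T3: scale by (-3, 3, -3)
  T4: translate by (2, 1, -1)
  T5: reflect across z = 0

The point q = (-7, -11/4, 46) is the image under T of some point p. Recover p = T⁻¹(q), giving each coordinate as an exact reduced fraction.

p = (-3, 5/2, -1)

T1 = [1 0 0 2; 0 1 0 -5; 0 0 1 6; 0 0 0 1]
T2·T1 = [-3 0 0 -6; 0 1/2 0 -5/2; 0 0 3 18; 0 0 0 1]
T3·…·T1 = [9 0 0 18; 0 3/2 0 -15/2; 0 0 -9 -54; 0 0 0 1]
T4·…·T1 = [9 0 0 20; 0 3/2 0 -13/2; 0 0 -9 -55; 0 0 0 1]
T5·…·T1 = [9 0 0 20; 0 3/2 0 -13/2; 0 0 9 55; 0 0 0 1]
det M = 243/2; M⁻¹ = [1/9 0 0 -20/9; 0 2/3 0 13/3; 0 0 1/9 -55/9; 0 0 0 1]
M⁻¹ · (-7, -11/4, 46)ᵀ = (-3, 5/2, -1)ᵀ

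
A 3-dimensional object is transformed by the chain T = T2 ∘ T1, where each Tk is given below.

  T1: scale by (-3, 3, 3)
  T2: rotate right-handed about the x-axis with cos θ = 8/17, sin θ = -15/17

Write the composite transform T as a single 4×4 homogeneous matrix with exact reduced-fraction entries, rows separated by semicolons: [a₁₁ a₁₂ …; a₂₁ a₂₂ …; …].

T = [-3 0 0 0; 0 24/17 45/17 0; 0 -45/17 24/17 0; 0 0 0 1]

T1 = [-3 0 0 0; 0 3 0 0; 0 0 3 0; 0 0 0 1]
T2·T1 = [-3 0 0 0; 0 24/17 45/17 0; 0 -45/17 24/17 0; 0 0 0 1]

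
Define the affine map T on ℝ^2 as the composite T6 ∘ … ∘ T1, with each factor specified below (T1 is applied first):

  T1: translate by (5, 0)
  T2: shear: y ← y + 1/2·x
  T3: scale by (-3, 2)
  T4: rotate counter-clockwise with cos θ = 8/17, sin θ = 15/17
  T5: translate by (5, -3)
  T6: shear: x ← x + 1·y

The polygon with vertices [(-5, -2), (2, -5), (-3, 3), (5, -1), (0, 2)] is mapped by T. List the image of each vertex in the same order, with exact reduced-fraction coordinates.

T1 translate by (5, 0): (-5, -2) → (0, -2); (2, -5) → (7, -5); (-3, 3) → (2, 3); (5, -1) → (10, -1); (0, 2) → (5, 2)
T2 shear: y ← y + 1/2·x: (0, -2) → (0, -2); (7, -5) → (7, -3/2); (2, 3) → (2, 4); (10, -1) → (10, 4); (5, 2) → (5, 9/2)
T3 scale by (-3, 2): (0, -2) → (0, -4); (7, -3/2) → (-21, -3); (2, 4) → (-6, 8); (10, 4) → (-30, 8); (5, 9/2) → (-15, 9)
T4 rotate counter-clockwise with cos θ = 8/17, sin θ = 15/17: (0, -4) → (60/17, -32/17); (-21, -3) → (-123/17, -339/17); (-6, 8) → (-168/17, -26/17); (-30, 8) → (-360/17, -386/17); (-15, 9) → (-15, -9)
T5 translate by (5, -3): (60/17, -32/17) → (145/17, -83/17); (-123/17, -339/17) → (-38/17, -390/17); (-168/17, -26/17) → (-83/17, -77/17); (-360/17, -386/17) → (-275/17, -437/17); (-15, -9) → (-10, -12)
T6 shear: x ← x + 1·y: (145/17, -83/17) → (62/17, -83/17); (-38/17, -390/17) → (-428/17, -390/17); (-83/17, -77/17) → (-160/17, -77/17); (-275/17, -437/17) → (-712/17, -437/17); (-10, -12) → (-22, -12)

image vertices: (62/17, -83/17), (-428/17, -390/17), (-160/17, -77/17), (-712/17, -437/17), (-22, -12)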